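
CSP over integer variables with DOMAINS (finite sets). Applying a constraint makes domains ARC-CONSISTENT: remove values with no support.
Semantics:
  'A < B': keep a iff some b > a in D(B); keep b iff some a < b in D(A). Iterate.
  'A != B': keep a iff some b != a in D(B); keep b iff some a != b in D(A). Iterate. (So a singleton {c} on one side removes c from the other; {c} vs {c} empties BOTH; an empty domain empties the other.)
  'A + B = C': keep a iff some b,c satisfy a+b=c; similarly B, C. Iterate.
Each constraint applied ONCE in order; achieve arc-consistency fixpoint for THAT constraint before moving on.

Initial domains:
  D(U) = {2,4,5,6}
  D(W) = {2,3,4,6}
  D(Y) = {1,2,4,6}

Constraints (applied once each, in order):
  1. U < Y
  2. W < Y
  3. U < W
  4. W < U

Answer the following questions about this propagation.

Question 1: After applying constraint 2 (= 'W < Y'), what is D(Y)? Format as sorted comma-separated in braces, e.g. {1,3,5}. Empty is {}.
Constraint 1 (U < Y) on D(U)={2,4,5,6} D(Y)={1,2,4,6}: U {2,4,5,6}->{2,4,5}; Y {1,2,4,6}->{4,6}
Constraint 2 (W < Y) on D(W)={2,3,4,6} D(Y)={4,6}: W {2,3,4,6}->{2,3,4}
So after constraint 2: D(Y) = {4,6}

Answer: {4,6}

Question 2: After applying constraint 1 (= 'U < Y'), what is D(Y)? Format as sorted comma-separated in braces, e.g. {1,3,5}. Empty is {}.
Answer: {4,6}

Derivation:
Constraint 1 (U < Y) on D(U)={2,4,5,6} D(Y)={1,2,4,6}: U {2,4,5,6}->{2,4,5}; Y {1,2,4,6}->{4,6}
So after constraint 1: D(Y) = {4,6}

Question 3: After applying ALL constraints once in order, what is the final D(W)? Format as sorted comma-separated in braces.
Constraint 1 (U < Y) on D(U)={2,4,5,6} D(Y)={1,2,4,6}: U {2,4,5,6}->{2,4,5}; Y {1,2,4,6}->{4,6}
Constraint 2 (W < Y) on D(W)={2,3,4,6} D(Y)={4,6}: W {2,3,4,6}->{2,3,4}
Constraint 3 (U < W) on D(U)={2,4,5} D(W)={2,3,4}: U {2,4,5}->{2}; W {2,3,4}->{3,4}
Constraint 4 (W < U) on D(W)={3,4} D(U)={2}: W {3,4}->{}; U {2}->{}
So after all 4 constraints: D(W) = {}

Answer: {}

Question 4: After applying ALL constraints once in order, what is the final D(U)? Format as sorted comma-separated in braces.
Constraint 1 (U < Y) on D(U)={2,4,5,6} D(Y)={1,2,4,6}: U {2,4,5,6}->{2,4,5}; Y {1,2,4,6}->{4,6}
Constraint 2 (W < Y) on D(W)={2,3,4,6} D(Y)={4,6}: W {2,3,4,6}->{2,3,4}
Constraint 3 (U < W) on D(U)={2,4,5} D(W)={2,3,4}: U {2,4,5}->{2}; W {2,3,4}->{3,4}
Constraint 4 (W < U) on D(W)={3,4} D(U)={2}: W {3,4}->{}; U {2}->{}
So after all 4 constraints: D(U) = {}

Answer: {}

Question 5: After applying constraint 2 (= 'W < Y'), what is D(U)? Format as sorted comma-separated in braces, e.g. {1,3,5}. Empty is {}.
Constraint 1 (U < Y) on D(U)={2,4,5,6} D(Y)={1,2,4,6}: U {2,4,5,6}->{2,4,5}; Y {1,2,4,6}->{4,6}
Constraint 2 (W < Y) on D(W)={2,3,4,6} D(Y)={4,6}: W {2,3,4,6}->{2,3,4}
So after constraint 2: D(U) = {2,4,5}

Answer: {2,4,5}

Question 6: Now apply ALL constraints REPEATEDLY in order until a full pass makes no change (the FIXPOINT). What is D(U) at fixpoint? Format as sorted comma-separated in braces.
Answer: {}

Derivation:
pass 0 (initial): D(U)={2,4,5,6}
pass 1: U {2,4,5,6}->{}; W {2,3,4,6}->{}; Y {1,2,4,6}->{4,6}
pass 2: Y {4,6}->{}
pass 3: no change
Fixpoint after 3 passes: D(U) = {}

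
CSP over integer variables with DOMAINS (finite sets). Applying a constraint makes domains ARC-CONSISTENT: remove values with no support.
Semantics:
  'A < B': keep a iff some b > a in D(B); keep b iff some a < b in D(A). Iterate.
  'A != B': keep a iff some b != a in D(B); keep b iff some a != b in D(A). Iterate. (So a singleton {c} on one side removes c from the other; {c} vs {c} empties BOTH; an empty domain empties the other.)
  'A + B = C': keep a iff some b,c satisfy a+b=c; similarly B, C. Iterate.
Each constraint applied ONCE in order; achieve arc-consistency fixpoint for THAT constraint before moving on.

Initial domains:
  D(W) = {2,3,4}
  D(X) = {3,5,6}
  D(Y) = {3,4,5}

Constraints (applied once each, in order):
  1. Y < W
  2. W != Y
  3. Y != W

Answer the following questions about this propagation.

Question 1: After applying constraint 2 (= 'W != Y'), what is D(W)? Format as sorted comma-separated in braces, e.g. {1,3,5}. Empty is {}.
Answer: {4}

Derivation:
Constraint 1 (Y < W) on D(Y)={3,4,5} D(W)={2,3,4}: Y {3,4,5}->{3}; W {2,3,4}->{4}
Constraint 2 (W != Y) on D(W)={4} D(Y)={3}: no change
So after constraint 2: D(W) = {4}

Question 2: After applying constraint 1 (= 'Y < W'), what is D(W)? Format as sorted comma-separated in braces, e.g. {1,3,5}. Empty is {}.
Constraint 1 (Y < W) on D(Y)={3,4,5} D(W)={2,3,4}: Y {3,4,5}->{3}; W {2,3,4}->{4}
So after constraint 1: D(W) = {4}

Answer: {4}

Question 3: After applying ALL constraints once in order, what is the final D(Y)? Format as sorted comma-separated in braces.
Constraint 1 (Y < W) on D(Y)={3,4,5} D(W)={2,3,4}: Y {3,4,5}->{3}; W {2,3,4}->{4}
Constraint 2 (W != Y) on D(W)={4} D(Y)={3}: no change
Constraint 3 (Y != W) on D(Y)={3} D(W)={4}: no change
So after all 3 constraints: D(Y) = {3}

Answer: {3}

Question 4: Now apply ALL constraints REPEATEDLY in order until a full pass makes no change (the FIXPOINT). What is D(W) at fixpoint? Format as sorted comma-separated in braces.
Answer: {4}

Derivation:
pass 0 (initial): D(W)={2,3,4}
pass 1: W {2,3,4}->{4}; Y {3,4,5}->{3}
pass 2: no change
Fixpoint after 2 passes: D(W) = {4}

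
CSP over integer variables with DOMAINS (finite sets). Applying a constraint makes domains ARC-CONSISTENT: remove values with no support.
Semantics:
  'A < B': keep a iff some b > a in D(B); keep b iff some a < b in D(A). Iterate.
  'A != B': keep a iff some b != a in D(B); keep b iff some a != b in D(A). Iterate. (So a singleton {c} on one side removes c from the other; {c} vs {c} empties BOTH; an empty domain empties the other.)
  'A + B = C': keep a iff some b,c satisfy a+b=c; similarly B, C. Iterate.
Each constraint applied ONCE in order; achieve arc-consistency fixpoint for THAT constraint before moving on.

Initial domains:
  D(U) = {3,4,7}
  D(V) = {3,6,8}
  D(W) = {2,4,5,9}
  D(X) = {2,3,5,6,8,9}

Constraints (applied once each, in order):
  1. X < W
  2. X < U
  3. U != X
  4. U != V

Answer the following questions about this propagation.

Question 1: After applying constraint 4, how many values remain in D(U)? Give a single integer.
Answer: 3

Derivation:
Constraint 1 (X < W) on D(X)={2,3,5,6,8,9} D(W)={2,4,5,9}: X {2,3,5,6,8,9}->{2,3,5,6,8}; W {2,4,5,9}->{4,5,9}
Constraint 2 (X < U) on D(X)={2,3,5,6,8} D(U)={3,4,7}: X {2,3,5,6,8}->{2,3,5,6}
Constraint 3 (U != X) on D(U)={3,4,7} D(X)={2,3,5,6}: no change
Constraint 4 (U != V) on D(U)={3,4,7} D(V)={3,6,8}: no change
So after constraint 4: D(U)={3,4,7}, size = 3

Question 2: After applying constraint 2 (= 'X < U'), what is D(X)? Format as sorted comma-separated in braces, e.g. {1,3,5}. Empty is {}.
Answer: {2,3,5,6}

Derivation:
Constraint 1 (X < W) on D(X)={2,3,5,6,8,9} D(W)={2,4,5,9}: X {2,3,5,6,8,9}->{2,3,5,6,8}; W {2,4,5,9}->{4,5,9}
Constraint 2 (X < U) on D(X)={2,3,5,6,8} D(U)={3,4,7}: X {2,3,5,6,8}->{2,3,5,6}
So after constraint 2: D(X) = {2,3,5,6}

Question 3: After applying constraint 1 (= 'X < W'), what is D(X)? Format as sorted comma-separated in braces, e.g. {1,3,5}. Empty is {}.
Answer: {2,3,5,6,8}

Derivation:
Constraint 1 (X < W) on D(X)={2,3,5,6,8,9} D(W)={2,4,5,9}: X {2,3,5,6,8,9}->{2,3,5,6,8}; W {2,4,5,9}->{4,5,9}
So after constraint 1: D(X) = {2,3,5,6,8}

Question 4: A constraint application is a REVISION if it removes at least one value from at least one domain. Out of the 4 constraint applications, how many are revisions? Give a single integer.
Constraint 1 (X < W) on D(X)={2,3,5,6,8,9} D(W)={2,4,5,9}: X {2,3,5,6,8,9}->{2,3,5,6,8}; W {2,4,5,9}->{4,5,9} => REVISION
Constraint 2 (X < U) on D(X)={2,3,5,6,8} D(U)={3,4,7}: X {2,3,5,6,8}->{2,3,5,6} => REVISION
Constraint 3 (U != X) on D(U)={3,4,7} D(X)={2,3,5,6}: no change => not a revision
Constraint 4 (U != V) on D(U)={3,4,7} D(V)={3,6,8}: no change => not a revision
Total revisions = 2

Answer: 2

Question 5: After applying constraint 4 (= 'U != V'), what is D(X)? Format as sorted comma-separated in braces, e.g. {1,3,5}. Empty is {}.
Answer: {2,3,5,6}

Derivation:
Constraint 1 (X < W) on D(X)={2,3,5,6,8,9} D(W)={2,4,5,9}: X {2,3,5,6,8,9}->{2,3,5,6,8}; W {2,4,5,9}->{4,5,9}
Constraint 2 (X < U) on D(X)={2,3,5,6,8} D(U)={3,4,7}: X {2,3,5,6,8}->{2,3,5,6}
Constraint 3 (U != X) on D(U)={3,4,7} D(X)={2,3,5,6}: no change
Constraint 4 (U != V) on D(U)={3,4,7} D(V)={3,6,8}: no change
So after constraint 4: D(X) = {2,3,5,6}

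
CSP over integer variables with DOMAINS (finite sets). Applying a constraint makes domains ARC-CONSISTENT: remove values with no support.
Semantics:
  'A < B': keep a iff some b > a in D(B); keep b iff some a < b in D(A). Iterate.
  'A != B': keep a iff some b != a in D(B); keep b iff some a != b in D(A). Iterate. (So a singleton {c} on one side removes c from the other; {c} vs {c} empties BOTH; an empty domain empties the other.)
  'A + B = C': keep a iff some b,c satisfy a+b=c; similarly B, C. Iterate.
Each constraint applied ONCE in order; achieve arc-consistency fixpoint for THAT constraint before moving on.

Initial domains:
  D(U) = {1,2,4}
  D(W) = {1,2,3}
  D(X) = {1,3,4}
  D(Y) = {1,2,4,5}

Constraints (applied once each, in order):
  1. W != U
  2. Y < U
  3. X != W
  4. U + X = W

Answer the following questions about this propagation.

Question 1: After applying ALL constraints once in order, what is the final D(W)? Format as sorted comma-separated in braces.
Answer: {3}

Derivation:
Constraint 1 (W != U) on D(W)={1,2,3} D(U)={1,2,4}: no change
Constraint 2 (Y < U) on D(Y)={1,2,4,5} D(U)={1,2,4}: Y {1,2,4,5}->{1,2}; U {1,2,4}->{2,4}
Constraint 3 (X != W) on D(X)={1,3,4} D(W)={1,2,3}: no change
Constraint 4 (U + X = W) on D(U)={2,4} D(X)={1,3,4} D(W)={1,2,3}: U {2,4}->{2}; X {1,3,4}->{1}; W {1,2,3}->{3}
So after all 4 constraints: D(W) = {3}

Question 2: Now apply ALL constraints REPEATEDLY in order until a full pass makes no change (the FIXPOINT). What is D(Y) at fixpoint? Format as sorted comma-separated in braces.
Answer: {1}

Derivation:
pass 0 (initial): D(Y)={1,2,4,5}
pass 1: U {1,2,4}->{2}; W {1,2,3}->{3}; X {1,3,4}->{1}; Y {1,2,4,5}->{1,2}
pass 2: Y {1,2}->{1}
pass 3: no change
Fixpoint after 3 passes: D(Y) = {1}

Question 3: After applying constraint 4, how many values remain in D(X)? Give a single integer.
Answer: 1

Derivation:
Constraint 1 (W != U) on D(W)={1,2,3} D(U)={1,2,4}: no change
Constraint 2 (Y < U) on D(Y)={1,2,4,5} D(U)={1,2,4}: Y {1,2,4,5}->{1,2}; U {1,2,4}->{2,4}
Constraint 3 (X != W) on D(X)={1,3,4} D(W)={1,2,3}: no change
Constraint 4 (U + X = W) on D(U)={2,4} D(X)={1,3,4} D(W)={1,2,3}: U {2,4}->{2}; X {1,3,4}->{1}; W {1,2,3}->{3}
So after constraint 4: D(X)={1}, size = 1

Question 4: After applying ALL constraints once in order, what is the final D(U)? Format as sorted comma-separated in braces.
Answer: {2}

Derivation:
Constraint 1 (W != U) on D(W)={1,2,3} D(U)={1,2,4}: no change
Constraint 2 (Y < U) on D(Y)={1,2,4,5} D(U)={1,2,4}: Y {1,2,4,5}->{1,2}; U {1,2,4}->{2,4}
Constraint 3 (X != W) on D(X)={1,3,4} D(W)={1,2,3}: no change
Constraint 4 (U + X = W) on D(U)={2,4} D(X)={1,3,4} D(W)={1,2,3}: U {2,4}->{2}; X {1,3,4}->{1}; W {1,2,3}->{3}
So after all 4 constraints: D(U) = {2}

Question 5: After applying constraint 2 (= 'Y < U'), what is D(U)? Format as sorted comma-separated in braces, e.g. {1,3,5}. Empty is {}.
Constraint 1 (W != U) on D(W)={1,2,3} D(U)={1,2,4}: no change
Constraint 2 (Y < U) on D(Y)={1,2,4,5} D(U)={1,2,4}: Y {1,2,4,5}->{1,2}; U {1,2,4}->{2,4}
So after constraint 2: D(U) = {2,4}

Answer: {2,4}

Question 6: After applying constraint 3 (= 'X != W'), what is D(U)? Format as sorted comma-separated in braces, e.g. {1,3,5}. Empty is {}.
Answer: {2,4}

Derivation:
Constraint 1 (W != U) on D(W)={1,2,3} D(U)={1,2,4}: no change
Constraint 2 (Y < U) on D(Y)={1,2,4,5} D(U)={1,2,4}: Y {1,2,4,5}->{1,2}; U {1,2,4}->{2,4}
Constraint 3 (X != W) on D(X)={1,3,4} D(W)={1,2,3}: no change
So after constraint 3: D(U) = {2,4}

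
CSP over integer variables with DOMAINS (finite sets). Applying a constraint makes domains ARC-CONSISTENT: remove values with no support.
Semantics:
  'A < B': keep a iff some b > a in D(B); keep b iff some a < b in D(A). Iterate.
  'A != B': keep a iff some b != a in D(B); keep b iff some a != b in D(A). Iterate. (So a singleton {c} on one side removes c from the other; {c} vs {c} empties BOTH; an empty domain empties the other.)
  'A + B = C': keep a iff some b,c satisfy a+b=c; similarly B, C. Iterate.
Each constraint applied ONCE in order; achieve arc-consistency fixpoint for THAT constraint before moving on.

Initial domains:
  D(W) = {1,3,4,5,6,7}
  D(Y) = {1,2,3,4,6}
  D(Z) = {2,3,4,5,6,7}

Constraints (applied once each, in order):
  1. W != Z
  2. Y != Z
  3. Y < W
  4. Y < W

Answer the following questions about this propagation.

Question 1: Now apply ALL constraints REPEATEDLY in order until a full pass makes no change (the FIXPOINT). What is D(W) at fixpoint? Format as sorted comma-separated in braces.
Answer: {3,4,5,6,7}

Derivation:
pass 0 (initial): D(W)={1,3,4,5,6,7}
pass 1: W {1,3,4,5,6,7}->{3,4,5,6,7}
pass 2: no change
Fixpoint after 2 passes: D(W) = {3,4,5,6,7}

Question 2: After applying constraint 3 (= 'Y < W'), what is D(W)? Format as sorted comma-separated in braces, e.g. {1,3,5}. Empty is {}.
Constraint 1 (W != Z) on D(W)={1,3,4,5,6,7} D(Z)={2,3,4,5,6,7}: no change
Constraint 2 (Y != Z) on D(Y)={1,2,3,4,6} D(Z)={2,3,4,5,6,7}: no change
Constraint 3 (Y < W) on D(Y)={1,2,3,4,6} D(W)={1,3,4,5,6,7}: W {1,3,4,5,6,7}->{3,4,5,6,7}
So after constraint 3: D(W) = {3,4,5,6,7}

Answer: {3,4,5,6,7}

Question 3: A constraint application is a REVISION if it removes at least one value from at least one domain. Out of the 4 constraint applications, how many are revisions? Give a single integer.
Answer: 1

Derivation:
Constraint 1 (W != Z) on D(W)={1,3,4,5,6,7} D(Z)={2,3,4,5,6,7}: no change => not a revision
Constraint 2 (Y != Z) on D(Y)={1,2,3,4,6} D(Z)={2,3,4,5,6,7}: no change => not a revision
Constraint 3 (Y < W) on D(Y)={1,2,3,4,6} D(W)={1,3,4,5,6,7}: W {1,3,4,5,6,7}->{3,4,5,6,7} => REVISION
Constraint 4 (Y < W) on D(Y)={1,2,3,4,6} D(W)={3,4,5,6,7}: no change => not a revision
Total revisions = 1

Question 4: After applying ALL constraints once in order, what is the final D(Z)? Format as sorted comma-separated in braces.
Answer: {2,3,4,5,6,7}

Derivation:
Constraint 1 (W != Z) on D(W)={1,3,4,5,6,7} D(Z)={2,3,4,5,6,7}: no change
Constraint 2 (Y != Z) on D(Y)={1,2,3,4,6} D(Z)={2,3,4,5,6,7}: no change
Constraint 3 (Y < W) on D(Y)={1,2,3,4,6} D(W)={1,3,4,5,6,7}: W {1,3,4,5,6,7}->{3,4,5,6,7}
Constraint 4 (Y < W) on D(Y)={1,2,3,4,6} D(W)={3,4,5,6,7}: no change
So after all 4 constraints: D(Z) = {2,3,4,5,6,7}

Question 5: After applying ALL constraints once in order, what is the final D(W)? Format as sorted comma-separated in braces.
Answer: {3,4,5,6,7}

Derivation:
Constraint 1 (W != Z) on D(W)={1,3,4,5,6,7} D(Z)={2,3,4,5,6,7}: no change
Constraint 2 (Y != Z) on D(Y)={1,2,3,4,6} D(Z)={2,3,4,5,6,7}: no change
Constraint 3 (Y < W) on D(Y)={1,2,3,4,6} D(W)={1,3,4,5,6,7}: W {1,3,4,5,6,7}->{3,4,5,6,7}
Constraint 4 (Y < W) on D(Y)={1,2,3,4,6} D(W)={3,4,5,6,7}: no change
So after all 4 constraints: D(W) = {3,4,5,6,7}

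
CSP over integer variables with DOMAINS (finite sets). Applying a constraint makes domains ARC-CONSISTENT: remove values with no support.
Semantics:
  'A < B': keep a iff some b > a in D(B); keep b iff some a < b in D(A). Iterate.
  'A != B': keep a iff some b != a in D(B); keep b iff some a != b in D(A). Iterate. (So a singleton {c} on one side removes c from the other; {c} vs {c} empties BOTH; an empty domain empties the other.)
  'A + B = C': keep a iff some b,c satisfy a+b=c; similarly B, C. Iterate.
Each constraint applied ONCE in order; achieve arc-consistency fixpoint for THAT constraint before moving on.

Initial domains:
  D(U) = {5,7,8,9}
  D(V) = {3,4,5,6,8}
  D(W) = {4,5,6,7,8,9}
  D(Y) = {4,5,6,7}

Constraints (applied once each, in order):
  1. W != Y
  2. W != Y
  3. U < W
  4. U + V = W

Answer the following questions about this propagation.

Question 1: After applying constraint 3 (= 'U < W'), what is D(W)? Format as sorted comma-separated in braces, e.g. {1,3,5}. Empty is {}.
Answer: {6,7,8,9}

Derivation:
Constraint 1 (W != Y) on D(W)={4,5,6,7,8,9} D(Y)={4,5,6,7}: no change
Constraint 2 (W != Y) on D(W)={4,5,6,7,8,9} D(Y)={4,5,6,7}: no change
Constraint 3 (U < W) on D(U)={5,7,8,9} D(W)={4,5,6,7,8,9}: U {5,7,8,9}->{5,7,8}; W {4,5,6,7,8,9}->{6,7,8,9}
So after constraint 3: D(W) = {6,7,8,9}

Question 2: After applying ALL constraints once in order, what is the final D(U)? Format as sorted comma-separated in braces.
Constraint 1 (W != Y) on D(W)={4,5,6,7,8,9} D(Y)={4,5,6,7}: no change
Constraint 2 (W != Y) on D(W)={4,5,6,7,8,9} D(Y)={4,5,6,7}: no change
Constraint 3 (U < W) on D(U)={5,7,8,9} D(W)={4,5,6,7,8,9}: U {5,7,8,9}->{5,7,8}; W {4,5,6,7,8,9}->{6,7,8,9}
Constraint 4 (U + V = W) on D(U)={5,7,8} D(V)={3,4,5,6,8} D(W)={6,7,8,9}: U {5,7,8}->{5}; V {3,4,5,6,8}->{3,4}; W {6,7,8,9}->{8,9}
So after all 4 constraints: D(U) = {5}

Answer: {5}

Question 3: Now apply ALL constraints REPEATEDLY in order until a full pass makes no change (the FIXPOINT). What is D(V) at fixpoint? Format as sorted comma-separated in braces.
pass 0 (initial): D(V)={3,4,5,6,8}
pass 1: U {5,7,8,9}->{5}; V {3,4,5,6,8}->{3,4}; W {4,5,6,7,8,9}->{8,9}
pass 2: no change
Fixpoint after 2 passes: D(V) = {3,4}

Answer: {3,4}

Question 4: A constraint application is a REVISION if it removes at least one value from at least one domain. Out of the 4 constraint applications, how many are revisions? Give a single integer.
Answer: 2

Derivation:
Constraint 1 (W != Y) on D(W)={4,5,6,7,8,9} D(Y)={4,5,6,7}: no change => not a revision
Constraint 2 (W != Y) on D(W)={4,5,6,7,8,9} D(Y)={4,5,6,7}: no change => not a revision
Constraint 3 (U < W) on D(U)={5,7,8,9} D(W)={4,5,6,7,8,9}: U {5,7,8,9}->{5,7,8}; W {4,5,6,7,8,9}->{6,7,8,9} => REVISION
Constraint 4 (U + V = W) on D(U)={5,7,8} D(V)={3,4,5,6,8} D(W)={6,7,8,9}: U {5,7,8}->{5}; V {3,4,5,6,8}->{3,4}; W {6,7,8,9}->{8,9} => REVISION
Total revisions = 2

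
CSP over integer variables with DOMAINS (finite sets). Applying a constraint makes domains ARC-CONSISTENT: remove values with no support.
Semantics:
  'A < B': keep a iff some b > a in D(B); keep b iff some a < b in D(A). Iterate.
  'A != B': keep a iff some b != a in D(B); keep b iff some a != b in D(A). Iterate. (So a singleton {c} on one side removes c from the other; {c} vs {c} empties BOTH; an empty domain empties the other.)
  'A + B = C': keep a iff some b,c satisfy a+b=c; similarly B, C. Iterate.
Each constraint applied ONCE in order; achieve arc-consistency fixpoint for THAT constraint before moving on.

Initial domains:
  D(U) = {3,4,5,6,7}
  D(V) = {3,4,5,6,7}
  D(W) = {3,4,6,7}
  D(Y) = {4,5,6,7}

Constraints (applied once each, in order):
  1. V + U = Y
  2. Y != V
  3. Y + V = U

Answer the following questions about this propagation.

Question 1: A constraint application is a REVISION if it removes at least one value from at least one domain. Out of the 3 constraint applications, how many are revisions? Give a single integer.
Answer: 2

Derivation:
Constraint 1 (V + U = Y) on D(V)={3,4,5,6,7} D(U)={3,4,5,6,7} D(Y)={4,5,6,7}: V {3,4,5,6,7}->{3,4}; U {3,4,5,6,7}->{3,4}; Y {4,5,6,7}->{6,7} => REVISION
Constraint 2 (Y != V) on D(Y)={6,7} D(V)={3,4}: no change => not a revision
Constraint 3 (Y + V = U) on D(Y)={6,7} D(V)={3,4} D(U)={3,4}: Y {6,7}->{}; V {3,4}->{}; U {3,4}->{} => REVISION
Total revisions = 2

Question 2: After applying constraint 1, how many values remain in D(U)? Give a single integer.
Answer: 2

Derivation:
Constraint 1 (V + U = Y) on D(V)={3,4,5,6,7} D(U)={3,4,5,6,7} D(Y)={4,5,6,7}: V {3,4,5,6,7}->{3,4}; U {3,4,5,6,7}->{3,4}; Y {4,5,6,7}->{6,7}
So after constraint 1: D(U)={3,4}, size = 2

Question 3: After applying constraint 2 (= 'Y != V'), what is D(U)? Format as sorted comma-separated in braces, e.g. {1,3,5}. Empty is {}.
Constraint 1 (V + U = Y) on D(V)={3,4,5,6,7} D(U)={3,4,5,6,7} D(Y)={4,5,6,7}: V {3,4,5,6,7}->{3,4}; U {3,4,5,6,7}->{3,4}; Y {4,5,6,7}->{6,7}
Constraint 2 (Y != V) on D(Y)={6,7} D(V)={3,4}: no change
So after constraint 2: D(U) = {3,4}

Answer: {3,4}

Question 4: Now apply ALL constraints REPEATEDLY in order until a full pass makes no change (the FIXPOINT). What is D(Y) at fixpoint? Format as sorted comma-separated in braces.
pass 0 (initial): D(Y)={4,5,6,7}
pass 1: U {3,4,5,6,7}->{}; V {3,4,5,6,7}->{}; Y {4,5,6,7}->{}
pass 2: no change
Fixpoint after 2 passes: D(Y) = {}

Answer: {}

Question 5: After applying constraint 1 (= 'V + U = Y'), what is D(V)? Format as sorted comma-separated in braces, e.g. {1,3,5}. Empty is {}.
Answer: {3,4}

Derivation:
Constraint 1 (V + U = Y) on D(V)={3,4,5,6,7} D(U)={3,4,5,6,7} D(Y)={4,5,6,7}: V {3,4,5,6,7}->{3,4}; U {3,4,5,6,7}->{3,4}; Y {4,5,6,7}->{6,7}
So after constraint 1: D(V) = {3,4}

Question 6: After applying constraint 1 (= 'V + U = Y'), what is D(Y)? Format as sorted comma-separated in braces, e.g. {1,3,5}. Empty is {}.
Answer: {6,7}

Derivation:
Constraint 1 (V + U = Y) on D(V)={3,4,5,6,7} D(U)={3,4,5,6,7} D(Y)={4,5,6,7}: V {3,4,5,6,7}->{3,4}; U {3,4,5,6,7}->{3,4}; Y {4,5,6,7}->{6,7}
So after constraint 1: D(Y) = {6,7}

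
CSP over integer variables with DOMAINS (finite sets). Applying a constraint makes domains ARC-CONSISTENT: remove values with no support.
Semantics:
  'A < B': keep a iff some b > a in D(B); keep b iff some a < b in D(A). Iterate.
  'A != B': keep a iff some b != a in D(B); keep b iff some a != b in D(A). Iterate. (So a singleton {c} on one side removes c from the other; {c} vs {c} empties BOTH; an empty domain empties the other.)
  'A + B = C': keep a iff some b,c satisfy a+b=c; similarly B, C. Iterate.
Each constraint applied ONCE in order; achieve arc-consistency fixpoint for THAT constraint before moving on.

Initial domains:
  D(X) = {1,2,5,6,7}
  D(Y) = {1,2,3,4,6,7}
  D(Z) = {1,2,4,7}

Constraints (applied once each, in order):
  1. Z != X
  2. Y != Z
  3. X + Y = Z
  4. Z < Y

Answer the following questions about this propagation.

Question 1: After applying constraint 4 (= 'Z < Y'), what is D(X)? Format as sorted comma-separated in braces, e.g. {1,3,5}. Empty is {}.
Constraint 1 (Z != X) on D(Z)={1,2,4,7} D(X)={1,2,5,6,7}: no change
Constraint 2 (Y != Z) on D(Y)={1,2,3,4,6,7} D(Z)={1,2,4,7}: no change
Constraint 3 (X + Y = Z) on D(X)={1,2,5,6,7} D(Y)={1,2,3,4,6,7} D(Z)={1,2,4,7}: X {1,2,5,6,7}->{1,2,5,6}; Y {1,2,3,4,6,7}->{1,2,3,6}; Z {1,2,4,7}->{2,4,7}
Constraint 4 (Z < Y) on D(Z)={2,4,7} D(Y)={1,2,3,6}: Z {2,4,7}->{2,4}; Y {1,2,3,6}->{3,6}
So after constraint 4: D(X) = {1,2,5,6}

Answer: {1,2,5,6}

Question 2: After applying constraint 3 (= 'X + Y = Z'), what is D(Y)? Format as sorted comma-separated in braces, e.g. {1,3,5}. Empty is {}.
Constraint 1 (Z != X) on D(Z)={1,2,4,7} D(X)={1,2,5,6,7}: no change
Constraint 2 (Y != Z) on D(Y)={1,2,3,4,6,7} D(Z)={1,2,4,7}: no change
Constraint 3 (X + Y = Z) on D(X)={1,2,5,6,7} D(Y)={1,2,3,4,6,7} D(Z)={1,2,4,7}: X {1,2,5,6,7}->{1,2,5,6}; Y {1,2,3,4,6,7}->{1,2,3,6}; Z {1,2,4,7}->{2,4,7}
So after constraint 3: D(Y) = {1,2,3,6}

Answer: {1,2,3,6}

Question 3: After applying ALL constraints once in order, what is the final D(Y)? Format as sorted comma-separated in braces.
Answer: {3,6}

Derivation:
Constraint 1 (Z != X) on D(Z)={1,2,4,7} D(X)={1,2,5,6,7}: no change
Constraint 2 (Y != Z) on D(Y)={1,2,3,4,6,7} D(Z)={1,2,4,7}: no change
Constraint 3 (X + Y = Z) on D(X)={1,2,5,6,7} D(Y)={1,2,3,4,6,7} D(Z)={1,2,4,7}: X {1,2,5,6,7}->{1,2,5,6}; Y {1,2,3,4,6,7}->{1,2,3,6}; Z {1,2,4,7}->{2,4,7}
Constraint 4 (Z < Y) on D(Z)={2,4,7} D(Y)={1,2,3,6}: Z {2,4,7}->{2,4}; Y {1,2,3,6}->{3,6}
So after all 4 constraints: D(Y) = {3,6}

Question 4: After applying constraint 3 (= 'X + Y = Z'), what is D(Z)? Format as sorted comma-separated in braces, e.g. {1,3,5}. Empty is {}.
Constraint 1 (Z != X) on D(Z)={1,2,4,7} D(X)={1,2,5,6,7}: no change
Constraint 2 (Y != Z) on D(Y)={1,2,3,4,6,7} D(Z)={1,2,4,7}: no change
Constraint 3 (X + Y = Z) on D(X)={1,2,5,6,7} D(Y)={1,2,3,4,6,7} D(Z)={1,2,4,7}: X {1,2,5,6,7}->{1,2,5,6}; Y {1,2,3,4,6,7}->{1,2,3,6}; Z {1,2,4,7}->{2,4,7}
So after constraint 3: D(Z) = {2,4,7}

Answer: {2,4,7}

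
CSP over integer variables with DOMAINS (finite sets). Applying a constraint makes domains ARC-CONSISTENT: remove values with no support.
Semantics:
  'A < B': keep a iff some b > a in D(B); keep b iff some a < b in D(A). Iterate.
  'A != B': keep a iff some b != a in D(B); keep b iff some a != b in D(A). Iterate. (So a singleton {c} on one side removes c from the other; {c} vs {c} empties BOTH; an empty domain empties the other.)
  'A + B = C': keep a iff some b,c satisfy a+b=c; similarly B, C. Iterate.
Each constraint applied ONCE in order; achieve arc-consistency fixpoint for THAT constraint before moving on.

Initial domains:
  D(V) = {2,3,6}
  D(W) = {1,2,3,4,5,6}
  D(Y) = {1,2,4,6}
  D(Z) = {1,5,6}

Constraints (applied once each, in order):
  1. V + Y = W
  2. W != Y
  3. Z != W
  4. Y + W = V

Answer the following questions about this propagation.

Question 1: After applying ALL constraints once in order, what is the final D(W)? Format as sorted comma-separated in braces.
Constraint 1 (V + Y = W) on D(V)={2,3,6} D(Y)={1,2,4,6} D(W)={1,2,3,4,5,6}: V {2,3,6}->{2,3}; Y {1,2,4,6}->{1,2,4}; W {1,2,3,4,5,6}->{3,4,5,6}
Constraint 2 (W != Y) on D(W)={3,4,5,6} D(Y)={1,2,4}: no change
Constraint 3 (Z != W) on D(Z)={1,5,6} D(W)={3,4,5,6}: no change
Constraint 4 (Y + W = V) on D(Y)={1,2,4} D(W)={3,4,5,6} D(V)={2,3}: Y {1,2,4}->{}; W {3,4,5,6}->{}; V {2,3}->{}
So after all 4 constraints: D(W) = {}

Answer: {}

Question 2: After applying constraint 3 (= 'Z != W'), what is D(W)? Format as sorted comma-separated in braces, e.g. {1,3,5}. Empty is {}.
Constraint 1 (V + Y = W) on D(V)={2,3,6} D(Y)={1,2,4,6} D(W)={1,2,3,4,5,6}: V {2,3,6}->{2,3}; Y {1,2,4,6}->{1,2,4}; W {1,2,3,4,5,6}->{3,4,5,6}
Constraint 2 (W != Y) on D(W)={3,4,5,6} D(Y)={1,2,4}: no change
Constraint 3 (Z != W) on D(Z)={1,5,6} D(W)={3,4,5,6}: no change
So after constraint 3: D(W) = {3,4,5,6}

Answer: {3,4,5,6}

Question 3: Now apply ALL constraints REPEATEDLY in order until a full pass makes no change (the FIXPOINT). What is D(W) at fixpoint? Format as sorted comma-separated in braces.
pass 0 (initial): D(W)={1,2,3,4,5,6}
pass 1: V {2,3,6}->{}; W {1,2,3,4,5,6}->{}; Y {1,2,4,6}->{}
pass 2: Z {1,5,6}->{}
pass 3: no change
Fixpoint after 3 passes: D(W) = {}

Answer: {}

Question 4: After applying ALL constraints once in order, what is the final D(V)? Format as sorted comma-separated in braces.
Answer: {}

Derivation:
Constraint 1 (V + Y = W) on D(V)={2,3,6} D(Y)={1,2,4,6} D(W)={1,2,3,4,5,6}: V {2,3,6}->{2,3}; Y {1,2,4,6}->{1,2,4}; W {1,2,3,4,5,6}->{3,4,5,6}
Constraint 2 (W != Y) on D(W)={3,4,5,6} D(Y)={1,2,4}: no change
Constraint 3 (Z != W) on D(Z)={1,5,6} D(W)={3,4,5,6}: no change
Constraint 4 (Y + W = V) on D(Y)={1,2,4} D(W)={3,4,5,6} D(V)={2,3}: Y {1,2,4}->{}; W {3,4,5,6}->{}; V {2,3}->{}
So after all 4 constraints: D(V) = {}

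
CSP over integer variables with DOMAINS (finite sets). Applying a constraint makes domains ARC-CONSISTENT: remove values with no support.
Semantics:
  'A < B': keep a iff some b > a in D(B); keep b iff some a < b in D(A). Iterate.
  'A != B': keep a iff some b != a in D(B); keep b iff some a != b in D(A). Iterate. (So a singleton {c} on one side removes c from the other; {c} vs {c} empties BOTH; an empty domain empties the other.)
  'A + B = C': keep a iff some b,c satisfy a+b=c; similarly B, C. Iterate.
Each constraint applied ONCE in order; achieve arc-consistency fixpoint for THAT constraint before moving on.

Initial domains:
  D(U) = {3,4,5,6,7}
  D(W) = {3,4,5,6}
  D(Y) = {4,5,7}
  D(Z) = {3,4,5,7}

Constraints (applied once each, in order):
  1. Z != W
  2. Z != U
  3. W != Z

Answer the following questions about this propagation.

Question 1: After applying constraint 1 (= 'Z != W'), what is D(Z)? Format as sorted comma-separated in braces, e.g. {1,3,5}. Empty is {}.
Answer: {3,4,5,7}

Derivation:
Constraint 1 (Z != W) on D(Z)={3,4,5,7} D(W)={3,4,5,6}: no change
So after constraint 1: D(Z) = {3,4,5,7}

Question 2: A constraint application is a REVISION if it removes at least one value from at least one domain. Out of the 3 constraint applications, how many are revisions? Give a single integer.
Constraint 1 (Z != W) on D(Z)={3,4,5,7} D(W)={3,4,5,6}: no change => not a revision
Constraint 2 (Z != U) on D(Z)={3,4,5,7} D(U)={3,4,5,6,7}: no change => not a revision
Constraint 3 (W != Z) on D(W)={3,4,5,6} D(Z)={3,4,5,7}: no change => not a revision
Total revisions = 0

Answer: 0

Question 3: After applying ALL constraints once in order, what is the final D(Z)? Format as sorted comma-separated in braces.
Constraint 1 (Z != W) on D(Z)={3,4,5,7} D(W)={3,4,5,6}: no change
Constraint 2 (Z != U) on D(Z)={3,4,5,7} D(U)={3,4,5,6,7}: no change
Constraint 3 (W != Z) on D(W)={3,4,5,6} D(Z)={3,4,5,7}: no change
So after all 3 constraints: D(Z) = {3,4,5,7}

Answer: {3,4,5,7}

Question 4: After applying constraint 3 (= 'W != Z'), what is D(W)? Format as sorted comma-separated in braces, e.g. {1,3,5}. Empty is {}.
Answer: {3,4,5,6}

Derivation:
Constraint 1 (Z != W) on D(Z)={3,4,5,7} D(W)={3,4,5,6}: no change
Constraint 2 (Z != U) on D(Z)={3,4,5,7} D(U)={3,4,5,6,7}: no change
Constraint 3 (W != Z) on D(W)={3,4,5,6} D(Z)={3,4,5,7}: no change
So after constraint 3: D(W) = {3,4,5,6}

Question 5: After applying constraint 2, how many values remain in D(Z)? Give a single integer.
Answer: 4

Derivation:
Constraint 1 (Z != W) on D(Z)={3,4,5,7} D(W)={3,4,5,6}: no change
Constraint 2 (Z != U) on D(Z)={3,4,5,7} D(U)={3,4,5,6,7}: no change
So after constraint 2: D(Z)={3,4,5,7}, size = 4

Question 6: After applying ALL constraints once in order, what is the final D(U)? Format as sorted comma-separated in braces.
Answer: {3,4,5,6,7}

Derivation:
Constraint 1 (Z != W) on D(Z)={3,4,5,7} D(W)={3,4,5,6}: no change
Constraint 2 (Z != U) on D(Z)={3,4,5,7} D(U)={3,4,5,6,7}: no change
Constraint 3 (W != Z) on D(W)={3,4,5,6} D(Z)={3,4,5,7}: no change
So after all 3 constraints: D(U) = {3,4,5,6,7}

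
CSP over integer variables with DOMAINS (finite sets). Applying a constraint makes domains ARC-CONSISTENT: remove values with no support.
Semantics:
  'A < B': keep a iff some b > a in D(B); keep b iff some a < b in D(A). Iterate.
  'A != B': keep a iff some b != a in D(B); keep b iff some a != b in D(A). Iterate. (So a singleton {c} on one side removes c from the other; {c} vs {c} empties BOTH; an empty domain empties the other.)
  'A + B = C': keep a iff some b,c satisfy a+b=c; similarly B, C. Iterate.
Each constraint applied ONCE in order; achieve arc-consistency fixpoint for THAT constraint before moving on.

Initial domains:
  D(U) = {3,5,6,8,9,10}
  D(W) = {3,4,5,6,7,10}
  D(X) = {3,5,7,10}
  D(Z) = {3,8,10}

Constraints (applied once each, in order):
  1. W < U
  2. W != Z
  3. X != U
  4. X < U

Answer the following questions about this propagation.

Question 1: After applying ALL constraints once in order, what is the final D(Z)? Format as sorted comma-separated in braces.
Constraint 1 (W < U) on D(W)={3,4,5,6,7,10} D(U)={3,5,6,8,9,10}: W {3,4,5,6,7,10}->{3,4,5,6,7}; U {3,5,6,8,9,10}->{5,6,8,9,10}
Constraint 2 (W != Z) on D(W)={3,4,5,6,7} D(Z)={3,8,10}: no change
Constraint 3 (X != U) on D(X)={3,5,7,10} D(U)={5,6,8,9,10}: no change
Constraint 4 (X < U) on D(X)={3,5,7,10} D(U)={5,6,8,9,10}: X {3,5,7,10}->{3,5,7}
So after all 4 constraints: D(Z) = {3,8,10}

Answer: {3,8,10}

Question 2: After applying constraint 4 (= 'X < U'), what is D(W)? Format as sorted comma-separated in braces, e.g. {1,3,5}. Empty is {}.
Constraint 1 (W < U) on D(W)={3,4,5,6,7,10} D(U)={3,5,6,8,9,10}: W {3,4,5,6,7,10}->{3,4,5,6,7}; U {3,5,6,8,9,10}->{5,6,8,9,10}
Constraint 2 (W != Z) on D(W)={3,4,5,6,7} D(Z)={3,8,10}: no change
Constraint 3 (X != U) on D(X)={3,5,7,10} D(U)={5,6,8,9,10}: no change
Constraint 4 (X < U) on D(X)={3,5,7,10} D(U)={5,6,8,9,10}: X {3,5,7,10}->{3,5,7}
So after constraint 4: D(W) = {3,4,5,6,7}

Answer: {3,4,5,6,7}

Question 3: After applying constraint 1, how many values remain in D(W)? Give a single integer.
Answer: 5

Derivation:
Constraint 1 (W < U) on D(W)={3,4,5,6,7,10} D(U)={3,5,6,8,9,10}: W {3,4,5,6,7,10}->{3,4,5,6,7}; U {3,5,6,8,9,10}->{5,6,8,9,10}
So after constraint 1: D(W)={3,4,5,6,7}, size = 5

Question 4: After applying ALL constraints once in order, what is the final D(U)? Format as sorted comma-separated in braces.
Constraint 1 (W < U) on D(W)={3,4,5,6,7,10} D(U)={3,5,6,8,9,10}: W {3,4,5,6,7,10}->{3,4,5,6,7}; U {3,5,6,8,9,10}->{5,6,8,9,10}
Constraint 2 (W != Z) on D(W)={3,4,5,6,7} D(Z)={3,8,10}: no change
Constraint 3 (X != U) on D(X)={3,5,7,10} D(U)={5,6,8,9,10}: no change
Constraint 4 (X < U) on D(X)={3,5,7,10} D(U)={5,6,8,9,10}: X {3,5,7,10}->{3,5,7}
So after all 4 constraints: D(U) = {5,6,8,9,10}

Answer: {5,6,8,9,10}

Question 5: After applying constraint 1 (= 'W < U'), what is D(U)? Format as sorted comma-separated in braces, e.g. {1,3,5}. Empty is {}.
Answer: {5,6,8,9,10}

Derivation:
Constraint 1 (W < U) on D(W)={3,4,5,6,7,10} D(U)={3,5,6,8,9,10}: W {3,4,5,6,7,10}->{3,4,5,6,7}; U {3,5,6,8,9,10}->{5,6,8,9,10}
So after constraint 1: D(U) = {5,6,8,9,10}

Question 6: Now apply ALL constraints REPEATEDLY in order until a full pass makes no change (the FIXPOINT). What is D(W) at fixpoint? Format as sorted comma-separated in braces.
pass 0 (initial): D(W)={3,4,5,6,7,10}
pass 1: U {3,5,6,8,9,10}->{5,6,8,9,10}; W {3,4,5,6,7,10}->{3,4,5,6,7}; X {3,5,7,10}->{3,5,7}
pass 2: no change
Fixpoint after 2 passes: D(W) = {3,4,5,6,7}

Answer: {3,4,5,6,7}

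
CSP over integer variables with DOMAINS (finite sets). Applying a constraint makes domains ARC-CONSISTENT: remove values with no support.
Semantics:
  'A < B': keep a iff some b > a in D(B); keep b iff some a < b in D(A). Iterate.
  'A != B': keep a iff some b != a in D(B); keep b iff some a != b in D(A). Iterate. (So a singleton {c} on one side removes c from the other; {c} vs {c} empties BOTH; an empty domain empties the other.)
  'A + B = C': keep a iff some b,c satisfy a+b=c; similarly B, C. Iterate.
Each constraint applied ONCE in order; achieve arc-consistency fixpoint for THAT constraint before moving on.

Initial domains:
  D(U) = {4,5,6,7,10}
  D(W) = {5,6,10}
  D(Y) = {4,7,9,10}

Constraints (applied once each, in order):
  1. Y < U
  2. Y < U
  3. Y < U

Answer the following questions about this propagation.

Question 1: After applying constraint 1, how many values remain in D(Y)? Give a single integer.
Constraint 1 (Y < U) on D(Y)={4,7,9,10} D(U)={4,5,6,7,10}: Y {4,7,9,10}->{4,7,9}; U {4,5,6,7,10}->{5,6,7,10}
So after constraint 1: D(Y)={4,7,9}, size = 3

Answer: 3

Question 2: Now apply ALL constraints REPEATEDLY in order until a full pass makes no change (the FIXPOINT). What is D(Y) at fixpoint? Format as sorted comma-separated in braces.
pass 0 (initial): D(Y)={4,7,9,10}
pass 1: U {4,5,6,7,10}->{5,6,7,10}; Y {4,7,9,10}->{4,7,9}
pass 2: no change
Fixpoint after 2 passes: D(Y) = {4,7,9}

Answer: {4,7,9}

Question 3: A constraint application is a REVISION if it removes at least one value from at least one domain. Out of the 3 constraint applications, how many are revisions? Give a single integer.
Constraint 1 (Y < U) on D(Y)={4,7,9,10} D(U)={4,5,6,7,10}: Y {4,7,9,10}->{4,7,9}; U {4,5,6,7,10}->{5,6,7,10} => REVISION
Constraint 2 (Y < U) on D(Y)={4,7,9} D(U)={5,6,7,10}: no change => not a revision
Constraint 3 (Y < U) on D(Y)={4,7,9} D(U)={5,6,7,10}: no change => not a revision
Total revisions = 1

Answer: 1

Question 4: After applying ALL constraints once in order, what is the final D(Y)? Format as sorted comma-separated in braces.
Constraint 1 (Y < U) on D(Y)={4,7,9,10} D(U)={4,5,6,7,10}: Y {4,7,9,10}->{4,7,9}; U {4,5,6,7,10}->{5,6,7,10}
Constraint 2 (Y < U) on D(Y)={4,7,9} D(U)={5,6,7,10}: no change
Constraint 3 (Y < U) on D(Y)={4,7,9} D(U)={5,6,7,10}: no change
So after all 3 constraints: D(Y) = {4,7,9}

Answer: {4,7,9}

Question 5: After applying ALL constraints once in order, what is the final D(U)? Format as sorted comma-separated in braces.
Answer: {5,6,7,10}

Derivation:
Constraint 1 (Y < U) on D(Y)={4,7,9,10} D(U)={4,5,6,7,10}: Y {4,7,9,10}->{4,7,9}; U {4,5,6,7,10}->{5,6,7,10}
Constraint 2 (Y < U) on D(Y)={4,7,9} D(U)={5,6,7,10}: no change
Constraint 3 (Y < U) on D(Y)={4,7,9} D(U)={5,6,7,10}: no change
So after all 3 constraints: D(U) = {5,6,7,10}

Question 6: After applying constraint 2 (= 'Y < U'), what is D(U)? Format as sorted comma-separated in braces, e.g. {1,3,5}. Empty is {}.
Answer: {5,6,7,10}

Derivation:
Constraint 1 (Y < U) on D(Y)={4,7,9,10} D(U)={4,5,6,7,10}: Y {4,7,9,10}->{4,7,9}; U {4,5,6,7,10}->{5,6,7,10}
Constraint 2 (Y < U) on D(Y)={4,7,9} D(U)={5,6,7,10}: no change
So after constraint 2: D(U) = {5,6,7,10}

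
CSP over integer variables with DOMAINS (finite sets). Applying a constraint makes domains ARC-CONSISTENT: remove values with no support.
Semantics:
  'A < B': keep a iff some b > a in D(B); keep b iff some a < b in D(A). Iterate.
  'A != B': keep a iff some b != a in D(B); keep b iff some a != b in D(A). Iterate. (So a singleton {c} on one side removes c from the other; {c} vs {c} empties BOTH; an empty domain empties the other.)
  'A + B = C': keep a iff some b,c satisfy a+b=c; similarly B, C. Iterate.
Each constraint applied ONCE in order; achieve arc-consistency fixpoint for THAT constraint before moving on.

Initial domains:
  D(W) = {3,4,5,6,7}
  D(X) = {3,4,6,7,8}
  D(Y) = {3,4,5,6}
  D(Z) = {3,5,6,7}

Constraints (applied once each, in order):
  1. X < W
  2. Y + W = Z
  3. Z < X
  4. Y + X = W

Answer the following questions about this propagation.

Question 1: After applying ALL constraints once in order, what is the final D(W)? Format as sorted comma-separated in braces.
Answer: {}

Derivation:
Constraint 1 (X < W) on D(X)={3,4,6,7,8} D(W)={3,4,5,6,7}: X {3,4,6,7,8}->{3,4,6}; W {3,4,5,6,7}->{4,5,6,7}
Constraint 2 (Y + W = Z) on D(Y)={3,4,5,6} D(W)={4,5,6,7} D(Z)={3,5,6,7}: Y {3,4,5,6}->{3}; W {4,5,6,7}->{4}; Z {3,5,6,7}->{7}
Constraint 3 (Z < X) on D(Z)={7} D(X)={3,4,6}: Z {7}->{}; X {3,4,6}->{}
Constraint 4 (Y + X = W) on D(Y)={3} D(X)={} D(W)={4}: Y {3}->{}; W {4}->{}
So after all 4 constraints: D(W) = {}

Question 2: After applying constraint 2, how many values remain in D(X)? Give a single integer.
Constraint 1 (X < W) on D(X)={3,4,6,7,8} D(W)={3,4,5,6,7}: X {3,4,6,7,8}->{3,4,6}; W {3,4,5,6,7}->{4,5,6,7}
Constraint 2 (Y + W = Z) on D(Y)={3,4,5,6} D(W)={4,5,6,7} D(Z)={3,5,6,7}: Y {3,4,5,6}->{3}; W {4,5,6,7}->{4}; Z {3,5,6,7}->{7}
So after constraint 2: D(X)={3,4,6}, size = 3

Answer: 3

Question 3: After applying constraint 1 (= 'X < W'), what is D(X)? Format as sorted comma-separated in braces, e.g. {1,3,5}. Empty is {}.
Constraint 1 (X < W) on D(X)={3,4,6,7,8} D(W)={3,4,5,6,7}: X {3,4,6,7,8}->{3,4,6}; W {3,4,5,6,7}->{4,5,6,7}
So after constraint 1: D(X) = {3,4,6}

Answer: {3,4,6}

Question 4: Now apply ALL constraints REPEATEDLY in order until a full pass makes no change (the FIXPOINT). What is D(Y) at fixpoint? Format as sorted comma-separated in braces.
pass 0 (initial): D(Y)={3,4,5,6}
pass 1: W {3,4,5,6,7}->{}; X {3,4,6,7,8}->{}; Y {3,4,5,6}->{}; Z {3,5,6,7}->{}
pass 2: no change
Fixpoint after 2 passes: D(Y) = {}

Answer: {}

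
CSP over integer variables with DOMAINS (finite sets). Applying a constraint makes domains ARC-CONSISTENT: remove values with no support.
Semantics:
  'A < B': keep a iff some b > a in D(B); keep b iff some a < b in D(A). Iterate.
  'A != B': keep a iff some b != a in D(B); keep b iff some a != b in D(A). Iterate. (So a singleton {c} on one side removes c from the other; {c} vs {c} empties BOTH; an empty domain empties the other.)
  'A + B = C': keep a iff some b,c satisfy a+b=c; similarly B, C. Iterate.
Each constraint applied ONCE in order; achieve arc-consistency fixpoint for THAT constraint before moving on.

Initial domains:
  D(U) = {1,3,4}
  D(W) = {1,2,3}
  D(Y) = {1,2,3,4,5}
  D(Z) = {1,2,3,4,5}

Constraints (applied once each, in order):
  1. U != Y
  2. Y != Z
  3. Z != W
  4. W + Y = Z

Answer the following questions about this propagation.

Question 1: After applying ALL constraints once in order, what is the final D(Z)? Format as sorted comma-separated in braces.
Answer: {2,3,4,5}

Derivation:
Constraint 1 (U != Y) on D(U)={1,3,4} D(Y)={1,2,3,4,5}: no change
Constraint 2 (Y != Z) on D(Y)={1,2,3,4,5} D(Z)={1,2,3,4,5}: no change
Constraint 3 (Z != W) on D(Z)={1,2,3,4,5} D(W)={1,2,3}: no change
Constraint 4 (W + Y = Z) on D(W)={1,2,3} D(Y)={1,2,3,4,5} D(Z)={1,2,3,4,5}: Y {1,2,3,4,5}->{1,2,3,4}; Z {1,2,3,4,5}->{2,3,4,5}
So after all 4 constraints: D(Z) = {2,3,4,5}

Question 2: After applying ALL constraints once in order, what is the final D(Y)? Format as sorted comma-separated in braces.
Answer: {1,2,3,4}

Derivation:
Constraint 1 (U != Y) on D(U)={1,3,4} D(Y)={1,2,3,4,5}: no change
Constraint 2 (Y != Z) on D(Y)={1,2,3,4,5} D(Z)={1,2,3,4,5}: no change
Constraint 3 (Z != W) on D(Z)={1,2,3,4,5} D(W)={1,2,3}: no change
Constraint 4 (W + Y = Z) on D(W)={1,2,3} D(Y)={1,2,3,4,5} D(Z)={1,2,3,4,5}: Y {1,2,3,4,5}->{1,2,3,4}; Z {1,2,3,4,5}->{2,3,4,5}
So after all 4 constraints: D(Y) = {1,2,3,4}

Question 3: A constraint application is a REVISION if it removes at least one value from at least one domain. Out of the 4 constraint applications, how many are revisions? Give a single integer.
Constraint 1 (U != Y) on D(U)={1,3,4} D(Y)={1,2,3,4,5}: no change => not a revision
Constraint 2 (Y != Z) on D(Y)={1,2,3,4,5} D(Z)={1,2,3,4,5}: no change => not a revision
Constraint 3 (Z != W) on D(Z)={1,2,3,4,5} D(W)={1,2,3}: no change => not a revision
Constraint 4 (W + Y = Z) on D(W)={1,2,3} D(Y)={1,2,3,4,5} D(Z)={1,2,3,4,5}: Y {1,2,3,4,5}->{1,2,3,4}; Z {1,2,3,4,5}->{2,3,4,5} => REVISION
Total revisions = 1

Answer: 1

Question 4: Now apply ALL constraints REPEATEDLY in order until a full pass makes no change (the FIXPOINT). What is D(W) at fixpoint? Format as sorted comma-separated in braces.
pass 0 (initial): D(W)={1,2,3}
pass 1: Y {1,2,3,4,5}->{1,2,3,4}; Z {1,2,3,4,5}->{2,3,4,5}
pass 2: no change
Fixpoint after 2 passes: D(W) = {1,2,3}

Answer: {1,2,3}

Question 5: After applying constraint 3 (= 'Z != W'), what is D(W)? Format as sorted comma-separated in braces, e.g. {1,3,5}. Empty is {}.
Constraint 1 (U != Y) on D(U)={1,3,4} D(Y)={1,2,3,4,5}: no change
Constraint 2 (Y != Z) on D(Y)={1,2,3,4,5} D(Z)={1,2,3,4,5}: no change
Constraint 3 (Z != W) on D(Z)={1,2,3,4,5} D(W)={1,2,3}: no change
So after constraint 3: D(W) = {1,2,3}

Answer: {1,2,3}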